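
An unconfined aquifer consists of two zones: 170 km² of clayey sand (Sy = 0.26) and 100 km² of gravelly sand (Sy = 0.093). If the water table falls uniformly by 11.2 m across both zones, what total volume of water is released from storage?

A₁ = 170 km² = 1.7 × 10^8 m²; A₂ = 100 km² = 1 × 10^8 m²
ΔV₁ = 0.26 × 1.7 × 10^8 × 11.2 = 4.95 × 10^8 m³
ΔV₂ = 0.093 × 1 × 10^8 × 11.2 = 1.042 × 10^8 m³
ΔV = ΔV₁ + ΔV₂ = 5.992 × 10^8 m³

ΔV ≈ 5.99 × 10^8 m³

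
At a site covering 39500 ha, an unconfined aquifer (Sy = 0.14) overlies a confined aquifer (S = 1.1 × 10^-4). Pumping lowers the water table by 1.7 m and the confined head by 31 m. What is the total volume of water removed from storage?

A = 39500 ha = 3.95 × 10^8 m²
Unconfined: ΔV_u = Sy × A × Δh_u = 0.14 × 3.95 × 10^8 × 1.7 = 9.401 × 10^7 m³
Confined: ΔV_c = S × A × Δh_c = 1.1 × 10^-4 × 3.95 × 10^8 × 31 = 1.347 × 10^6 m³
Total ΔV = 9.401 × 10^7 + 1.347 × 10^6 = 9.536 × 10^7 m³

ΔV ≈ 9.54 × 10^7 m³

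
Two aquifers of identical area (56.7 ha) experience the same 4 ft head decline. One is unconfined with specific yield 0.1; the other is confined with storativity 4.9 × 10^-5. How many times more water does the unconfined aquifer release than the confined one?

A = 56.7 ha = 5.67 × 10^5 m²
Δh = 4 ft = 1.219 m
Unconfined: ΔV_u = Sy × A × Δh = 0.1 × 5.67 × 10^5 × 1.219 = 69130 m³
Confined: ΔV_c = S × A × Δh = 4.9 × 10^-5 × 5.67 × 10^5 × 1.219 = 33.87 m³
Ratio = ΔV_u / ΔV_c = Sy / S = 0.1 / 4.9 × 10^-5 = 2041

ΔV_u / ΔV_c ≈ 2040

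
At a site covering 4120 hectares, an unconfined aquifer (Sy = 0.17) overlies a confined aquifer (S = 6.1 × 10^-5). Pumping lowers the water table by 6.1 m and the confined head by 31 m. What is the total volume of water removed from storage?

ΔV ≈ 4.28 × 10^7 m³

A = 4120 hectares = 4.12 × 10^7 m²
Unconfined: ΔV_u = Sy × A × Δh_u = 0.17 × 4.12 × 10^7 × 6.1 = 4.272 × 10^7 m³
Confined: ΔV_c = S × A × Δh_c = 6.1 × 10^-5 × 4.12 × 10^7 × 31 = 77910 m³
Total ΔV = 4.272 × 10^7 + 77910 = 4.28 × 10^7 m³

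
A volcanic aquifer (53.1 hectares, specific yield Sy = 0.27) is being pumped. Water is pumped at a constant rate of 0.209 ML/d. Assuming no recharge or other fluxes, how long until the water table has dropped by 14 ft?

A = 53.1 hectares = 5.31 × 10^5 m²
Δh = 14 ft = 4.267 m
ΔV = Sy × A × Δh = 0.27 × 5.31 × 10^5 × 4.267 = 6.118 × 10^5 m³
Q = 0.209 ML/d = 209 m³/d
t = ΔV / Q = 6.118 × 10^5 m³ / 209 m³/d = 2927 d

t ≈ 2930 days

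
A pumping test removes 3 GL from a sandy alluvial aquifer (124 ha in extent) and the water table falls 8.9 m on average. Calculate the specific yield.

A = 124 ha = 1.24 × 10^6 m²
ΔV = 3 GL = 3 × 10^6 m³
Sy = ΔV / (A × Δh) = 3 × 10^6 m³ / (1.24 × 10^6 m² × 8.9 m) = 0.2718

Sy ≈ 0.27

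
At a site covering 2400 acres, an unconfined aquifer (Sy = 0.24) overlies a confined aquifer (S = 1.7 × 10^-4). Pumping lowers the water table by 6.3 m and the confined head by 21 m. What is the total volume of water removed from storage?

ΔV ≈ 1.47 × 10^7 m³

A = 2400 acres = 9.712 × 10^6 m²
Unconfined: ΔV_u = Sy × A × Δh_u = 0.24 × 9.712 × 10^6 × 6.3 = 1.469 × 10^7 m³
Confined: ΔV_c = S × A × Δh_c = 1.7 × 10^-4 × 9.712 × 10^6 × 21 = 34670 m³
Total ΔV = 1.469 × 10^7 + 34670 = 1.472 × 10^7 m³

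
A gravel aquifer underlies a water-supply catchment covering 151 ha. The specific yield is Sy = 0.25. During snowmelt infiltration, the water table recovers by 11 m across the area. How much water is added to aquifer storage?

ΔV ≈ 4.15 × 10^6 m³

A = 151 ha = 1.51 × 10^6 m²
ΔV = Sy × A × Δh = 0.25 × 1.51 × 10^6 m² × 11 m = 4.152 × 10^6 m³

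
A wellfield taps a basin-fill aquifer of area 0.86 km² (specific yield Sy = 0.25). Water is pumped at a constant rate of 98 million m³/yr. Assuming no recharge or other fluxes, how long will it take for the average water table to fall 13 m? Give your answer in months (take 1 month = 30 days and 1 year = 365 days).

A = 0.86 km² = 8.6 × 10^5 m²
ΔV = Sy × A × Δh = 0.25 × 8.6 × 10^5 × 13 = 2.795 × 10^6 m³
Q = 98 million m³/yr = 2.685 × 10^5 m³/d
t = ΔV / Q = 2.795 × 10^6 m³ / 2.685 × 10^5 m³/d = 10.41 d
t = 10.41 d ≈ 0.347 months

t ≈ 0.347 months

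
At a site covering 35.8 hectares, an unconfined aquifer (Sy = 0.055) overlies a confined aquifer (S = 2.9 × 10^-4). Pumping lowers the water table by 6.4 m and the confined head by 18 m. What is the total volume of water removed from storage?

ΔV ≈ 1.28 × 10^5 m³

A = 35.8 hectares = 3.58 × 10^5 m²
Unconfined: ΔV_u = Sy × A × Δh_u = 0.055 × 3.58 × 10^5 × 6.4 = 1.26 × 10^5 m³
Confined: ΔV_c = S × A × Δh_c = 2.9 × 10^-4 × 3.58 × 10^5 × 18 = 1869 m³
Total ΔV = 1.26 × 10^5 + 1869 = 1.279 × 10^5 m³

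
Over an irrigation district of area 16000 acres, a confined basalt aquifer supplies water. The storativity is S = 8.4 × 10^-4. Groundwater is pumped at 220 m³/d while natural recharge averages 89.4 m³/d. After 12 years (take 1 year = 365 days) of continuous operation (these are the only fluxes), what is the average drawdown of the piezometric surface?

Δh ≈ 10.5 m

A = 16000 acres = 6.475 × 10^7 m²
Net abstraction = 220 − 89.4 = 130.6 m³/d
t = 12 years = 4380 d
ΔV = Q × t = 130.6 m³/d × 4380 d = 5.72 × 10^5 m³
Δh = ΔV / (S × A) = 5.72 × 10^5 / (8.4 × 10^-4 × 6.475 × 10^7) = 10.52 m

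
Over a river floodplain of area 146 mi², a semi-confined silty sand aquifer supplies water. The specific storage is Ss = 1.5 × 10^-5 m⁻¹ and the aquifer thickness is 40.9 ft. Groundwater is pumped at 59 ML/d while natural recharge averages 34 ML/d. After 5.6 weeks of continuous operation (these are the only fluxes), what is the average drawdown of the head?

Δh ≈ 13.9 m

b = 40.9 ft = 12.47 m
S = Ss × b = 1.5 × 10^-5 m⁻¹ × 12.47 m = 1.87 × 10^-4
A = 146 mi² = 3.781 × 10^8 m²
Net abstraction = 59 − 34 = 25 ML/d
Q_net = 25 ML/d = 25000 m³/d
t = 5.6 weeks = 39.2 d
ΔV = Q × t = 25000 m³/d × 39.2 d = 9.8 × 10^5 m³
Δh = ΔV / (S × A) = 9.8 × 10^5 / (1.87 × 10^-4 × 3.781 × 10^8) = 13.86 m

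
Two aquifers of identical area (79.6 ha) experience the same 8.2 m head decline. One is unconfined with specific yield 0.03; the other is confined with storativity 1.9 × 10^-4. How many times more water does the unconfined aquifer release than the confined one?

ΔV_u / ΔV_c ≈ 158

A = 79.6 ha = 7.96 × 10^5 m²
Unconfined: ΔV_u = Sy × A × Δh = 0.03 × 7.96 × 10^5 × 8.2 = 1.958 × 10^5 m³
Confined: ΔV_c = S × A × Δh = 1.9 × 10^-4 × 7.96 × 10^5 × 8.2 = 1240 m³
Ratio = ΔV_u / ΔV_c = Sy / S = 0.03 / 1.9 × 10^-4 = 157.9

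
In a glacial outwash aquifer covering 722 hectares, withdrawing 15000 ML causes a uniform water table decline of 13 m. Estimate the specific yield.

Sy ≈ 0.16

A = 722 hectares = 7.22 × 10^6 m²
ΔV = 15000 ML = 1.5 × 10^7 m³
Sy = ΔV / (A × Δh) = 1.5 × 10^7 m³ / (7.22 × 10^6 m² × 13 m) = 0.1598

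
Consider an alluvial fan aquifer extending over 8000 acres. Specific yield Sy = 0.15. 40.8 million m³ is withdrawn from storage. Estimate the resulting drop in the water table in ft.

Δh ≈ 27.6 ft

A = 8000 acres = 3.237 × 10^7 m²
ΔV = 40.8 million m³ = 4.08 × 10^7 m³
Δh = ΔV / (Sy × A) = 4.08 × 10^7 m³ / (0.15 × 3.237 × 10^7 m²) = 8.402 m
Δh = 8.402 m = 27.56 ft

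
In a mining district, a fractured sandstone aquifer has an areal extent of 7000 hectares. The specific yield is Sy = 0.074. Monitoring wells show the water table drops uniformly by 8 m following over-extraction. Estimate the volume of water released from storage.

A = 7000 hectares = 7 × 10^7 m²
ΔV = Sy × A × Δh = 0.074 × 7 × 10^7 m² × 8 m = 4.144 × 10^7 m³

ΔV ≈ 4.14 × 10^7 m³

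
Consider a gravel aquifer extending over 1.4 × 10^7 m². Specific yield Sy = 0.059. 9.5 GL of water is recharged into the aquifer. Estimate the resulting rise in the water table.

ΔV = 9.5 GL = 9.5 × 10^6 m³
Δh = ΔV / (Sy × A) = 9.5 × 10^6 m³ / (0.059 × 1.4 × 10^7 m²) = 11.5 m

Δh ≈ 11.5 m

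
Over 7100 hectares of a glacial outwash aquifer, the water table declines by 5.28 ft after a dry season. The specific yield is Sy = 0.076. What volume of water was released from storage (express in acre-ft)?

A = 7100 hectares = 7.1 × 10^7 m²
Δh = 5.28 ft = 1.609 m
ΔV = Sy × A × Δh = 0.076 × 7.1 × 10^7 m² × 1.609 m = 8.684 × 10^6 m³
ΔV = 8.684 × 10^6 m³ = 7040 acre-ft

ΔV ≈ 7040 acre-ft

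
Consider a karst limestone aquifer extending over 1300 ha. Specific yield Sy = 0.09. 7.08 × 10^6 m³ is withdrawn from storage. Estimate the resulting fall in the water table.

Δh ≈ 6.05 m

A = 1300 ha = 1.3 × 10^7 m²
Δh = ΔV / (Sy × A) = 7.08 × 10^6 m³ / (0.09 × 1.3 × 10^7 m²) = 6.051 m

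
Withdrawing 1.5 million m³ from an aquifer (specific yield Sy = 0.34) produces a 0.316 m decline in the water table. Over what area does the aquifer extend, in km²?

ΔV = 1.5 million m³ = 1.5 × 10^6 m³
A = ΔV / (Sy × Δh) = 1.5 × 10^6 / (0.34 × 0.316) = 1.396 × 10^7 m²
A = 1.396 × 10^7 m² = 13.96 km²

A ≈ 14 km²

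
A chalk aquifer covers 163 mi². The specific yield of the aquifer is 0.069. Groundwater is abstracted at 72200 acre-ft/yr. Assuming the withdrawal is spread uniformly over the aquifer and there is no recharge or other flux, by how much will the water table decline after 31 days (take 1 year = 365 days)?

Δh ≈ 0.26 m

A = 163 mi² = 4.222 × 10^8 m²
Q = 72200 acre-ft/yr = 2.44 × 10^5 m³/d
ΔV = Q × t = 2.44 × 10^5 m³/d × 31 d = 7.564 × 10^6 m³
Δh = ΔV / (Sy × A) = 7.564 × 10^6 / (0.069 × 4.222 × 10^8) = 0.2597 m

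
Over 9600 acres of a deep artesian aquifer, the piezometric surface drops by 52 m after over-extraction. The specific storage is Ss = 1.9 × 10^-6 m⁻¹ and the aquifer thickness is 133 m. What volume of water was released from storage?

S = Ss × b = 1.9 × 10^-6 m⁻¹ × 133 m = 2.527 × 10^-4
A = 9600 acres = 3.885 × 10^7 m²
ΔV = S × A × Δh = 2.527 × 10^-4 × 3.885 × 10^7 m² × 52 m = 5.105 × 10^5 m³

ΔV ≈ 5.11 × 10^5 m³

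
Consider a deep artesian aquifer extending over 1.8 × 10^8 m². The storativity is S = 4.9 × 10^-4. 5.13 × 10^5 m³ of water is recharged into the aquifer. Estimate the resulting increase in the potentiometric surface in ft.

Δh = ΔV / (S × A) = 5.13 × 10^5 m³ / (4.9 × 10^-4 × 1.8 × 10^8 m²) = 5.816 m
Δh = 5.816 m = 19.08 ft

Δh ≈ 19.1 ft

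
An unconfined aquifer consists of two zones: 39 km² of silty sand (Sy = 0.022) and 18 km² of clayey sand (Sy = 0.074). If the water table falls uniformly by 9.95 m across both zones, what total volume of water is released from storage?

A₁ = 39 km² = 3.9 × 10^7 m²; A₂ = 18 km² = 1.8 × 10^7 m²
ΔV₁ = 0.022 × 3.9 × 10^7 × 9.95 = 8.537 × 10^6 m³
ΔV₂ = 0.074 × 1.8 × 10^7 × 9.95 = 1.325 × 10^7 m³
ΔV = ΔV₁ + ΔV₂ = 2.179 × 10^7 m³

ΔV ≈ 2.18 × 10^7 m³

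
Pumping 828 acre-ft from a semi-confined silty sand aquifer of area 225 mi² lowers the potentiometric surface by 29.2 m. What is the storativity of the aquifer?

A = 225 mi² = 5.827 × 10^8 m²
ΔV = 828 acre-ft = 1.021 × 10^6 m³
S = ΔV / (A × Δh) = 1.021 × 10^6 m³ / (5.827 × 10^8 m² × 29.2 m) = 6.002 × 10^-5

S ≈ 6 × 10^-5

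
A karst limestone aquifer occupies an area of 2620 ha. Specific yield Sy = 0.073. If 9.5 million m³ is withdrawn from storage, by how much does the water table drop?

A = 2620 ha = 2.62 × 10^7 m²
ΔV = 9.5 million m³ = 9.5 × 10^6 m³
Δh = ΔV / (Sy × A) = 9.5 × 10^6 m³ / (0.073 × 2.62 × 10^7 m²) = 4.967 m

Δh ≈ 4.97 m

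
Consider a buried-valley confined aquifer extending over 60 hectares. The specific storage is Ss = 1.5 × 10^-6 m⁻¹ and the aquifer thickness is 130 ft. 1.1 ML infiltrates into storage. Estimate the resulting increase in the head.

b = 130 ft = 39.62 m
S = Ss × b = 1.5 × 10^-6 m⁻¹ × 39.62 m = 5.944 × 10^-5
A = 60 hectares = 6 × 10^5 m²
ΔV = 1.1 ML = 1100 m³
Δh = ΔV / (S × A) = 1100 m³ / (5.944 × 10^-5 × 6 × 10^5 m²) = 30.85 m

Δh ≈ 30.8 m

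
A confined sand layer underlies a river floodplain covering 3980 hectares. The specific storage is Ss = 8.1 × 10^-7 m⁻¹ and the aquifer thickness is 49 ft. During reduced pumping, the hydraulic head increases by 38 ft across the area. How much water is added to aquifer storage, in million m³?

b = 49 ft = 14.94 m
S = Ss × b = 8.1 × 10^-7 m⁻¹ × 14.94 m = 1.21 × 10^-5
A = 3980 hectares = 3.98 × 10^7 m²
Δh = 38 ft = 11.58 m
ΔV = S × A × Δh = 1.21 × 10^-5 × 3.98 × 10^7 m² × 11.58 m = 5577 m³
ΔV = 5577 m³ = 0.005577 million m³

ΔV ≈ 0.00558 million m³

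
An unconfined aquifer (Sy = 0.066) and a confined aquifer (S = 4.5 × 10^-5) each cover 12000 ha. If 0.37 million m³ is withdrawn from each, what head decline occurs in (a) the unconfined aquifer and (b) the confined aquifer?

Δh_u ≈ 0.0467 m; Δh_c ≈ 68.5 m

A = 12000 ha = 1.2 × 10^8 m²
ΔV = 0.37 million m³ = 3.7 × 10^5 m³
Unconfined: Δh_u = ΔV/(Sy·A) = 3.7 × 10^5/(0.066 × 1.2 × 10^8) = 0.04672 m
Confined: Δh_c = ΔV/(S·A) = 3.7 × 10^5/(4.5 × 10^-5 × 1.2 × 10^8) = 68.52 m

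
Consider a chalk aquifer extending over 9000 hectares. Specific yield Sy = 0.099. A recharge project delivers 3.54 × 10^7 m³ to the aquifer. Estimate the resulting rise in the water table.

A = 9000 hectares = 9 × 10^7 m²
Δh = ΔV / (Sy × A) = 3.54 × 10^7 m³ / (0.099 × 9 × 10^7 m²) = 3.973 m

Δh ≈ 3.97 m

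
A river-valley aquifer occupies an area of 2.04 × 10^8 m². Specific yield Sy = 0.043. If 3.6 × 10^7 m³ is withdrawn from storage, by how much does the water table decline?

Δh = ΔV / (Sy × A) = 3.6 × 10^7 m³ / (0.043 × 2.04 × 10^8 m²) = 4.104 m

Δh ≈ 4.1 m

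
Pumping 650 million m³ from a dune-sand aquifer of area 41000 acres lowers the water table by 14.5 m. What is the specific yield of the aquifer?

Sy ≈ 0.27

A = 41000 acres = 1.659 × 10^8 m²
ΔV = 650 million m³ = 6.5 × 10^8 m³
Sy = ΔV / (A × Δh) = 6.5 × 10^8 m³ / (1.659 × 10^8 m² × 14.5 m) = 0.2702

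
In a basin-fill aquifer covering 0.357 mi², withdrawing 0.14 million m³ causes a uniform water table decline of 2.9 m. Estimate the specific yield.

Sy ≈ 0.052

A = 0.357 mi² = 9.246 × 10^5 m²
ΔV = 0.14 million m³ = 1.4 × 10^5 m³
Sy = ΔV / (A × Δh) = 1.4 × 10^5 m³ / (9.246 × 10^5 m² × 2.9 m) = 0.05221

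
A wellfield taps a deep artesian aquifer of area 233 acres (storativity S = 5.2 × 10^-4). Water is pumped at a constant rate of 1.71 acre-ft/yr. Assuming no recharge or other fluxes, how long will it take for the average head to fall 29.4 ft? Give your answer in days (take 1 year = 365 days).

A = 233 acres = 9.429 × 10^5 m²
Δh = 29.4 ft = 8.961 m
ΔV = S × A × Δh = 5.2 × 10^-4 × 9.429 × 10^5 × 8.961 = 4394 m³
Q = 1.71 acre-ft/yr = 5.779 m³/d
t = ΔV / Q = 4394 m³ / 5.779 m³/d = 760.3 d

t ≈ 760 days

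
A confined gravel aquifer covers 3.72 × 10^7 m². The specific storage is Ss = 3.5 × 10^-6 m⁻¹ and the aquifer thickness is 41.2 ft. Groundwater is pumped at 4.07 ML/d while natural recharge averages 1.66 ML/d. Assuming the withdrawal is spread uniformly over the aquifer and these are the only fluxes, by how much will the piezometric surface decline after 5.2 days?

b = 41.2 ft = 12.56 m
S = Ss × b = 3.5 × 10^-6 m⁻¹ × 12.56 m = 4.395 × 10^-5
Net abstraction = 4.07 − 1.66 = 2.41 ML/d
Q_net = 2.41 ML/d = 2410 m³/d
ΔV = Q × t = 2410 m³/d × 5.2 d = 12530 m³
Δh = ΔV / (S × A) = 12530 / (4.395 × 10^-5 × 3.72 × 10^7) = 7.665 m

Δh ≈ 7.66 m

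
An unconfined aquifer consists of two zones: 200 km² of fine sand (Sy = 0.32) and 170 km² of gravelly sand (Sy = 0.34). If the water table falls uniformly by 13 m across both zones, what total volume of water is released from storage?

A₁ = 200 km² = 2 × 10^8 m²; A₂ = 170 km² = 1.7 × 10^8 m²
ΔV₁ = 0.32 × 2 × 10^8 × 13 = 8.32 × 10^8 m³
ΔV₂ = 0.34 × 1.7 × 10^8 × 13 = 7.514 × 10^8 m³
ΔV = ΔV₁ + ΔV₂ = 1.583 × 10^9 m³

ΔV ≈ 1.58 × 10^9 m³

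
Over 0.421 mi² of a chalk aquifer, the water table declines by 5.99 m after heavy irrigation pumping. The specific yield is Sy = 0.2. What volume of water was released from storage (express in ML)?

ΔV ≈ 1310 ML

A = 0.421 mi² = 1.09 × 10^6 m²
ΔV = Sy × A × Δh = 0.2 × 1.09 × 10^6 m² × 5.99 m = 1.306 × 10^6 m³
ΔV = 1.306 × 10^6 m³ = 1306 ML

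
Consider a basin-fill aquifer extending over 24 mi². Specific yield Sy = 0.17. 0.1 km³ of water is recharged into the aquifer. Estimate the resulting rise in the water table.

A = 24 mi² = 6.216 × 10^7 m²
ΔV = 0.1 km³ = 1 × 10^8 m³
Δh = ΔV / (Sy × A) = 1 × 10^8 m³ / (0.17 × 6.216 × 10^7 m²) = 9.463 m

Δh ≈ 9.46 m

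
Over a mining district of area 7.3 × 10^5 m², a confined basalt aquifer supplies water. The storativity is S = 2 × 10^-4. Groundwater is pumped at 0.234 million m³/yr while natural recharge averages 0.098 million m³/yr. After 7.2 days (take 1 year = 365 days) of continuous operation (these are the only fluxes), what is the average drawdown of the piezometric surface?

Δh ≈ 18.4 m

Net abstraction = 0.234 − 0.098 = 0.136 million m³/yr
Q_net = 0.136 million m³/yr = 372.6 m³/d
ΔV = Q × t = 372.6 m³/d × 7.2 d = 2683 m³
Δh = ΔV / (S × A) = 2683 / (2 × 10^-4 × 7.3 × 10^5) = 18.37 m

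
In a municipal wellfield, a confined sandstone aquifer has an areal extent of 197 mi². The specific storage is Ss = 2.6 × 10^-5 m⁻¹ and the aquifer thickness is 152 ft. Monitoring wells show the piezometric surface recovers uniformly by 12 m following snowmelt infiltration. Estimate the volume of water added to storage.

b = 152 ft = 46.33 m
S = Ss × b = 2.6 × 10^-5 m⁻¹ × 46.33 m = 1.205 × 10^-3
A = 197 mi² = 5.102 × 10^8 m²
ΔV = S × A × Δh = 0.001205 × 5.102 × 10^8 m² × 12 m = 7.375 × 10^6 m³

ΔV ≈ 7.38 × 10^6 m³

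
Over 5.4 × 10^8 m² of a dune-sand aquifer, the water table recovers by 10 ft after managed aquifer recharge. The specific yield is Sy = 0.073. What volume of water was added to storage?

ΔV ≈ 1.2 × 10^8 m³

Δh = 10 ft = 3.048 m
ΔV = Sy × A × Δh = 0.073 × 5.4 × 10^8 m² × 3.048 m = 1.202 × 10^8 m³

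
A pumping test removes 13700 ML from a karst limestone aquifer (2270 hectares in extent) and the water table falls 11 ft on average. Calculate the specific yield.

A = 2270 hectares = 2.27 × 10^7 m²
Δh = 11 ft = 3.353 m
ΔV = 13700 ML = 1.37 × 10^7 m³
Sy = ΔV / (A × Δh) = 1.37 × 10^7 m³ / (2.27 × 10^7 m² × 3.353 m) = 0.18

Sy ≈ 0.18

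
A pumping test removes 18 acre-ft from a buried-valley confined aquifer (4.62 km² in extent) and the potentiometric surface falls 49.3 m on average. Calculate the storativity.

S ≈ 9.7 × 10^-5

A = 4.62 km² = 4.62 × 10^6 m²
ΔV = 18 acre-ft = 22200 m³
S = ΔV / (A × Δh) = 22200 m³ / (4.62 × 10^6 m² × 49.3 m) = 9.748 × 10^-5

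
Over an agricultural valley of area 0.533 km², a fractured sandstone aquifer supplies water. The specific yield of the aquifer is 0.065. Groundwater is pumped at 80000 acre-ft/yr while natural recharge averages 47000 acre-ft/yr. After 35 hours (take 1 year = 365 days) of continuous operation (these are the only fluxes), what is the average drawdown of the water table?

A = 0.533 km² = 5.33 × 10^5 m²
Net abstraction = 80000 − 47000 = 33000 acre-ft/yr
Q_net = 33000 acre-ft/yr = 1.115 × 10^5 m³/d
t = 35 hours = 1.458 d
ΔV = Q × t = 1.115 × 10^5 m³/d × 1.458 d = 1.626 × 10^5 m³
Δh = ΔV / (Sy × A) = 1.626 × 10^5 / (0.065 × 5.33 × 10^5) = 4.694 m

Δh ≈ 4.69 m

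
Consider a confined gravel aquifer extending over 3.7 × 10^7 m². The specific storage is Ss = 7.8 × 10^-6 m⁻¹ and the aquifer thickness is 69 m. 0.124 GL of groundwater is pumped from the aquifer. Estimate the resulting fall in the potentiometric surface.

S = Ss × b = 7.8 × 10^-6 m⁻¹ × 69 m = 5.382 × 10^-4
ΔV = 0.124 GL = 1.24 × 10^5 m³
Δh = ΔV / (S × A) = 1.24 × 10^5 m³ / (5.382 × 10^-4 × 3.7 × 10^7 m²) = 6.227 m

Δh ≈ 6.23 m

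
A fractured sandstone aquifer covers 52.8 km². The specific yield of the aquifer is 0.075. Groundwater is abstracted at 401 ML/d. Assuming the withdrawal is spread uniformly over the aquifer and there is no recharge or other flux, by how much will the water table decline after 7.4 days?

Δh ≈ 0.749 m

A = 52.8 km² = 5.28 × 10^7 m²
Q = 401 ML/d = 4.01 × 10^5 m³/d
ΔV = Q × t = 4.01 × 10^5 m³/d × 7.4 d = 2.967 × 10^6 m³
Δh = ΔV / (Sy × A) = 2.967 × 10^6 / (0.075 × 5.28 × 10^7) = 0.7493 m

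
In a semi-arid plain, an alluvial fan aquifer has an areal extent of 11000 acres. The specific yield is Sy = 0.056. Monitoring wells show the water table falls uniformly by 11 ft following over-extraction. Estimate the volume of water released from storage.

ΔV ≈ 8.36 × 10^6 m³

A = 11000 acres = 4.452 × 10^7 m²
Δh = 11 ft = 3.353 m
ΔV = Sy × A × Δh = 0.056 × 4.452 × 10^7 m² × 3.353 m = 8.358 × 10^6 m³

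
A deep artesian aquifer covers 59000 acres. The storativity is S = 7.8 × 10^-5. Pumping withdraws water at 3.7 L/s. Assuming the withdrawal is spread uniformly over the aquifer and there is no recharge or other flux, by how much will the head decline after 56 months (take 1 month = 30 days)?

Δh ≈ 28.8 m

A = 59000 acres = 2.388 × 10^8 m²
Q = 3.7 L/s = 319.7 m³/d
t = 56 months = 1680 d
ΔV = Q × t = 319.7 m³/d × 1680 d = 5.371 × 10^5 m³
Δh = ΔV / (S × A) = 5.371 × 10^5 / (7.8 × 10^-5 × 2.388 × 10^8) = 28.84 m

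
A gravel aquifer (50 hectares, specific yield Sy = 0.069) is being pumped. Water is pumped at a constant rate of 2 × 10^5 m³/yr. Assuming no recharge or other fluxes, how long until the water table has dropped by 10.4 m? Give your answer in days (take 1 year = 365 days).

A = 50 hectares = 5 × 10^5 m²
ΔV = Sy × A × Δh = 0.069 × 5 × 10^5 × 10.4 = 3.588 × 10^5 m³
Q = 2 × 10^5 m³/yr = 547.9 m³/d
t = ΔV / Q = 3.588 × 10^5 m³ / 547.9 m³/d = 654.8 d

t ≈ 655 days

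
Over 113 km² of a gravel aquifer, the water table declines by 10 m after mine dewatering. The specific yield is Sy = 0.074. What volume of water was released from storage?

ΔV ≈ 8.36 × 10^7 m³

A = 113 km² = 1.13 × 10^8 m²
ΔV = Sy × A × Δh = 0.074 × 1.13 × 10^8 m² × 10 m = 8.362 × 10^7 m³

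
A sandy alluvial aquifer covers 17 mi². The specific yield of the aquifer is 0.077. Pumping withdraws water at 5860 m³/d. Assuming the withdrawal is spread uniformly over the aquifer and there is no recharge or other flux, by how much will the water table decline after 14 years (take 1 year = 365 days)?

Δh ≈ 8.83 m

A = 17 mi² = 4.403 × 10^7 m²
t = 14 years = 5110 d
ΔV = Q × t = 5860 m³/d × 5110 d = 2.994 × 10^7 m³
Δh = ΔV / (Sy × A) = 2.994 × 10^7 / (0.077 × 4.403 × 10^7) = 8.832 m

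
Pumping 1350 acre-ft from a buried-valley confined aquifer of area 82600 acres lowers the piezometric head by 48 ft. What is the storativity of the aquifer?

A = 82600 acres = 3.343 × 10^8 m²
Δh = 48 ft = 14.63 m
ΔV = 1350 acre-ft = 1.665 × 10^6 m³
S = ΔV / (A × Δh) = 1.665 × 10^6 m³ / (3.343 × 10^8 m² × 14.63 m) = 3.405 × 10^-4

S ≈ 3.4 × 10^-4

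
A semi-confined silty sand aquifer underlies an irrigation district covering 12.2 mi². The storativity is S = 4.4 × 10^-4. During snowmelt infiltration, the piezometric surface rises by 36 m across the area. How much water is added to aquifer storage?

ΔV ≈ 5.01 × 10^5 m³

A = 12.2 mi² = 3.16 × 10^7 m²
ΔV = S × A × Δh = 4.4 × 10^-4 × 3.16 × 10^7 m² × 36 m = 5.005 × 10^5 m³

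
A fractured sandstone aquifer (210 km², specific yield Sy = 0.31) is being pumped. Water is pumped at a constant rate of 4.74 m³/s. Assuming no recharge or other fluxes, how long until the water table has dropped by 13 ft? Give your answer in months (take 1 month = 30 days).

t ≈ 21 months

A = 210 km² = 2.1 × 10^8 m²
Δh = 13 ft = 3.962 m
ΔV = Sy × A × Δh = 0.31 × 2.1 × 10^8 × 3.962 = 2.58 × 10^8 m³
Q = 4.74 m³/s = 4.095 × 10^5 m³/d
t = ΔV / Q = 2.58 × 10^8 m³ / 4.095 × 10^5 m³/d = 629.9 d
t = 629.9 d ≈ 21 months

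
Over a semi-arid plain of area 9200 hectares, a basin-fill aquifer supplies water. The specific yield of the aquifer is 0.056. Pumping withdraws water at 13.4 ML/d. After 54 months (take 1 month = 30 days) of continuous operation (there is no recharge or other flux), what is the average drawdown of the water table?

A = 9200 hectares = 9.2 × 10^7 m²
Q = 13.4 ML/d = 13400 m³/d
t = 54 months = 1620 d
ΔV = Q × t = 13400 m³/d × 1620 d = 2.171 × 10^7 m³
Δh = ΔV / (Sy × A) = 2.171 × 10^7 / (0.056 × 9.2 × 10^7) = 4.214 m

Δh ≈ 4.21 m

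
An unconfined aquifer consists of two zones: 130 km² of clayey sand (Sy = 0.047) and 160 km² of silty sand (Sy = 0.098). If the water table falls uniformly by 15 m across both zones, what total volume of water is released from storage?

ΔV ≈ 3.27 × 10^8 m³

A₁ = 130 km² = 1.3 × 10^8 m²; A₂ = 160 km² = 1.6 × 10^8 m²
ΔV₁ = 0.047 × 1.3 × 10^8 × 15 = 9.165 × 10^7 m³
ΔV₂ = 0.098 × 1.6 × 10^8 × 15 = 2.352 × 10^8 m³
ΔV = ΔV₁ + ΔV₂ = 3.268 × 10^8 m³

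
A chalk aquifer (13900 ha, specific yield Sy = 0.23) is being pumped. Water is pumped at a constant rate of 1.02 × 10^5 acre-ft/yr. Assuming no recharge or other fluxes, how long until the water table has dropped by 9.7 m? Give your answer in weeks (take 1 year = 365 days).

A = 13900 ha = 1.39 × 10^8 m²
ΔV = Sy × A × Δh = 0.23 × 1.39 × 10^8 × 9.7 = 3.101 × 10^8 m³
Q = 1.02 × 10^5 acre-ft/yr = 3.447 × 10^5 m³/d
t = ΔV / Q = 3.101 × 10^8 m³ / 3.447 × 10^5 m³/d = 899.7 d
t = 899.7 d ≈ 128.5 weeks

t ≈ 129 weeks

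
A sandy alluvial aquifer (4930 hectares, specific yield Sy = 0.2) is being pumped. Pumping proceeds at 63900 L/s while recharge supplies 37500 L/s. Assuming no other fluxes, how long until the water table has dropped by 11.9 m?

A = 4930 hectares = 4.93 × 10^7 m²
ΔV = Sy × A × Δh = 0.2 × 4.93 × 10^7 × 11.9 = 1.173 × 10^8 m³
Net withdrawal = 63900 − 37500 = 26400 L/s = 2.281 × 10^6 m³/d
t = ΔV / Q = 1.173 × 10^8 m³ / 2.281 × 10^6 m³/d = 51.44 d

t ≈ 51.4 days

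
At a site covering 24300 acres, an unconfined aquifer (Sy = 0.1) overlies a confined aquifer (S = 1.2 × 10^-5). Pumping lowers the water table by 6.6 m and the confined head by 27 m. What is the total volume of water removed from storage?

ΔV ≈ 6.49 × 10^7 m³

A = 24300 acres = 9.834 × 10^7 m²
Unconfined: ΔV_u = Sy × A × Δh_u = 0.1 × 9.834 × 10^7 × 6.6 = 6.49 × 10^7 m³
Confined: ΔV_c = S × A × Δh_c = 1.2 × 10^-5 × 9.834 × 10^7 × 27 = 31860 m³
Total ΔV = 6.49 × 10^7 + 31860 = 6.494 × 10^7 m³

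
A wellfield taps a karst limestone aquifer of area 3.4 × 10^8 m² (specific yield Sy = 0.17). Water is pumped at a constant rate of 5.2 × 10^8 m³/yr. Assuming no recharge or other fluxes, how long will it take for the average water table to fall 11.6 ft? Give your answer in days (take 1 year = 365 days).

Δh = 11.6 ft = 3.536 m
ΔV = Sy × A × Δh = 0.17 × 3.4 × 10^8 × 3.536 = 2.044 × 10^8 m³
Q = 5.2 × 10^8 m³/yr = 1.425 × 10^6 m³/d
t = ΔV / Q = 2.044 × 10^8 m³ / 1.425 × 10^6 m³/d = 143.4 d

t ≈ 143 days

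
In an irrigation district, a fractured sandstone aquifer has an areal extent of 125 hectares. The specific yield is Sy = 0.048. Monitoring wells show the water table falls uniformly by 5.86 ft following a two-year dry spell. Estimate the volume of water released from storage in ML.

ΔV ≈ 107 ML

A = 125 hectares = 1.25 × 10^6 m²
Δh = 5.86 ft = 1.786 m
ΔV = Sy × A × Δh = 0.048 × 1.25 × 10^6 m² × 1.786 m = 1.072 × 10^5 m³
ΔV = 1.072 × 10^5 m³ = 107.2 ML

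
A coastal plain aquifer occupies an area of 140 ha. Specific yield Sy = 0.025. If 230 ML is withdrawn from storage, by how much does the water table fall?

A = 140 ha = 1.4 × 10^6 m²
ΔV = 230 ML = 2.3 × 10^5 m³
Δh = ΔV / (Sy × A) = 2.3 × 10^5 m³ / (0.025 × 1.4 × 10^6 m²) = 6.571 m

Δh ≈ 6.57 m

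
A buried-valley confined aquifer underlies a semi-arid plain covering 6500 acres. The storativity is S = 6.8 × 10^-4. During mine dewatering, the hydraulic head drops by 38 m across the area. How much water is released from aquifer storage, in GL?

ΔV ≈ 0.68 GL

A = 6500 acres = 2.63 × 10^7 m²
ΔV = S × A × Δh = 6.8 × 10^-4 × 2.63 × 10^7 m² × 38 m = 6.797 × 10^5 m³
ΔV = 6.797 × 10^5 m³ = 0.6797 GL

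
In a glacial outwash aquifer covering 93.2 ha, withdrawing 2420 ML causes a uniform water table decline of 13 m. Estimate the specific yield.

Sy ≈ 0.2

A = 93.2 ha = 9.32 × 10^5 m²
ΔV = 2420 ML = 2.42 × 10^6 m³
Sy = ΔV / (A × Δh) = 2.42 × 10^6 m³ / (9.32 × 10^5 m² × 13 m) = 0.1997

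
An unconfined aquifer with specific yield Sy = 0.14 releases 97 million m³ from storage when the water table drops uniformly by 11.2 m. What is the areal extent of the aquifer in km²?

A ≈ 61.9 km²

ΔV = 97 million m³ = 9.7 × 10^7 m³
A = ΔV / (Sy × Δh) = 9.7 × 10^7 / (0.14 × 11.2) = 6.186 × 10^7 m²
A = 6.186 × 10^7 m² = 61.86 km²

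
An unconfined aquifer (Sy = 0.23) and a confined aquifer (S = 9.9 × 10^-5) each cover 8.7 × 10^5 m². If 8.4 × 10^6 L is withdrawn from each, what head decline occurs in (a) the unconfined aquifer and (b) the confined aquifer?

Δh_u ≈ 0.042 m; Δh_c ≈ 97.5 m

ΔV = 8.4 × 10^6 L = 8400 m³
Unconfined: Δh_u = ΔV/(Sy·A) = 8400/(0.23 × 8.7 × 10^5) = 0.04198 m
Confined: Δh_c = ΔV/(S·A) = 8400/(9.9 × 10^-5 × 8.7 × 10^5) = 97.53 m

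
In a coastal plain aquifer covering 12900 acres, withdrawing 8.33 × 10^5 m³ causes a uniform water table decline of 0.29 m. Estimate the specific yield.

Sy ≈ 0.055

A = 12900 acres = 5.22 × 10^7 m²
Sy = ΔV / (A × Δh) = 8.33 × 10^5 m³ / (5.22 × 10^7 m² × 0.29 m) = 0.05502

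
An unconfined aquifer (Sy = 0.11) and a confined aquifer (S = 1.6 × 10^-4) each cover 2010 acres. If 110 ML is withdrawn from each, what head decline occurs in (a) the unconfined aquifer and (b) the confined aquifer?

Δh_u ≈ 0.123 m; Δh_c ≈ 84.5 m

A = 2010 acres = 8.134 × 10^6 m²
ΔV = 110 ML = 1.1 × 10^5 m³
Unconfined: Δh_u = ΔV/(Sy·A) = 1.1 × 10^5/(0.11 × 8.134 × 10^6) = 0.1229 m
Confined: Δh_c = ΔV/(S·A) = 1.1 × 10^5/(1.6 × 10^-4 × 8.134 × 10^6) = 84.52 m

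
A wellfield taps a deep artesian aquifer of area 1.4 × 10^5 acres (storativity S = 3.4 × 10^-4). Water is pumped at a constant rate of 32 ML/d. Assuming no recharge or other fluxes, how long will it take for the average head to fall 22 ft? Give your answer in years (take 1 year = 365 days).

A = 1.4 × 10^5 acres = 5.666 × 10^8 m²
Δh = 22 ft = 6.706 m
ΔV = S × A × Δh = 3.4 × 10^-4 × 5.666 × 10^8 × 6.706 = 1.292 × 10^6 m³
Q = 32 ML/d = 32000 m³/d
t = ΔV / Q = 1.292 × 10^6 m³ / 32000 m³/d = 40.37 d
t = 40.37 d ≈ 0.1106 years

t ≈ 0.111 years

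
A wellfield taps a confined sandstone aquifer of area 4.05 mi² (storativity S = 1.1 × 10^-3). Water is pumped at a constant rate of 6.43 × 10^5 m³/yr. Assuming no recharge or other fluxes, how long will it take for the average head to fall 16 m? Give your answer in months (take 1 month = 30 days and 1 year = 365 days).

A = 4.05 mi² = 1.049 × 10^7 m²
ΔV = S × A × Δh = 0.0011 × 1.049 × 10^7 × 16 = 1.846 × 10^5 m³
Q = 6.43 × 10^5 m³/yr = 1762 m³/d
t = ΔV / Q = 1.846 × 10^5 m³ / 1762 m³/d = 104.8 d
t = 104.8 d ≈ 3.493 months

t ≈ 3.49 months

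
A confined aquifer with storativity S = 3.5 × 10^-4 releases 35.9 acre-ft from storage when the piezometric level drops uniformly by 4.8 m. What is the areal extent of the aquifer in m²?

ΔV = 35.9 acre-ft = 44280 m³
A = ΔV / (S × Δh) = 44280 / (3.5 × 10^-4 × 4.8) = 2.636 × 10^7 m²

A ≈ 2.64 × 10^7 m²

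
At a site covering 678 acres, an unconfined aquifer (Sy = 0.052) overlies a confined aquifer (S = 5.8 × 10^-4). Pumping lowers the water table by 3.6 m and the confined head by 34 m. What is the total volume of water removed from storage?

A = 678 acres = 2.744 × 10^6 m²
Unconfined: ΔV_u = Sy × A × Δh_u = 0.052 × 2.744 × 10^6 × 3.6 = 5.136 × 10^5 m³
Confined: ΔV_c = S × A × Δh_c = 5.8 × 10^-4 × 2.744 × 10^6 × 34 = 54110 m³
Total ΔV = 5.136 × 10^5 + 54110 = 5.677 × 10^5 m³

ΔV ≈ 5.68 × 10^5 m³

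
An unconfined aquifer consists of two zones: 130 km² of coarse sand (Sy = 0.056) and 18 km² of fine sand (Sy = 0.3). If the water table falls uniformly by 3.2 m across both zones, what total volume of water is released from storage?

ΔV ≈ 4.06 × 10^7 m³

A₁ = 130 km² = 1.3 × 10^8 m²; A₂ = 18 km² = 1.8 × 10^7 m²
ΔV₁ = 0.056 × 1.3 × 10^8 × 3.2 = 2.33 × 10^7 m³
ΔV₂ = 0.3 × 1.8 × 10^7 × 3.2 = 1.728 × 10^7 m³
ΔV = ΔV₁ + ΔV₂ = 4.058 × 10^7 m³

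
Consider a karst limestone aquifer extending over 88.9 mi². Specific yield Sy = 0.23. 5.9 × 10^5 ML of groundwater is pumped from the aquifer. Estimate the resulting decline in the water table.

Δh ≈ 11.1 m

A = 88.9 mi² = 2.302 × 10^8 m²
ΔV = 5.9 × 10^5 ML = 5.9 × 10^8 m³
Δh = ΔV / (Sy × A) = 5.9 × 10^8 m³ / (0.23 × 2.302 × 10^8 m²) = 11.14 m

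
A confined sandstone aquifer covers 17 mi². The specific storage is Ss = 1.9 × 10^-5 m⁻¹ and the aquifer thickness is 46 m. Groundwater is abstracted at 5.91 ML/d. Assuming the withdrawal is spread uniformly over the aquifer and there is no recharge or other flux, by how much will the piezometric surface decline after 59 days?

S = Ss × b = 1.9 × 10^-5 m⁻¹ × 46 m = 8.74 × 10^-4
A = 17 mi² = 4.403 × 10^7 m²
Q = 5.91 ML/d = 5910 m³/d
ΔV = Q × t = 5910 m³/d × 59 d = 3.487 × 10^5 m³
Δh = ΔV / (S × A) = 3.487 × 10^5 / (8.74 × 10^-4 × 4.403 × 10^7) = 9.061 m

Δh ≈ 9.06 m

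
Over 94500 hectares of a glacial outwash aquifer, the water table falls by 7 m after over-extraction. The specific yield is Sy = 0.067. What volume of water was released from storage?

ΔV ≈ 4.43 × 10^8 m³

A = 94500 hectares = 9.45 × 10^8 m²
ΔV = Sy × A × Δh = 0.067 × 9.45 × 10^8 m² × 7 m = 4.432 × 10^8 m³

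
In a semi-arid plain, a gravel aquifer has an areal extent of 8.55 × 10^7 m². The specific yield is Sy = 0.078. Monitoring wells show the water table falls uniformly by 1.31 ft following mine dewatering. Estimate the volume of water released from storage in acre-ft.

ΔV ≈ 2160 acre-ft

Δh = 1.31 ft = 0.3993 m
ΔV = Sy × A × Δh = 0.078 × 8.55 × 10^7 m² × 0.3993 m = 2.663 × 10^6 m³
ΔV = 2.663 × 10^6 m³ = 2159 acre-ft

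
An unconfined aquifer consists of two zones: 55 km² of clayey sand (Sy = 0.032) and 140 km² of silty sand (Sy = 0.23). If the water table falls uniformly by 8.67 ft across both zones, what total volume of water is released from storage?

A₁ = 55 km² = 5.5 × 10^7 m²; A₂ = 140 km² = 1.4 × 10^8 m²
Δh = 8.67 ft = 2.643 m
ΔV₁ = 0.032 × 5.5 × 10^7 × 2.643 = 4.651 × 10^6 m³
ΔV₂ = 0.23 × 1.4 × 10^8 × 2.643 = 8.509 × 10^7 m³
ΔV = ΔV₁ + ΔV₂ = 8.974 × 10^7 m³

ΔV ≈ 8.97 × 10^7 m³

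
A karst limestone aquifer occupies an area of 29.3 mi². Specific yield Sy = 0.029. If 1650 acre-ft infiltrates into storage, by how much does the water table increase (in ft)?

A = 29.3 mi² = 7.589 × 10^7 m²
ΔV = 1650 acre-ft = 2.035 × 10^6 m³
Δh = ΔV / (Sy × A) = 2.035 × 10^6 m³ / (0.029 × 7.589 × 10^7 m²) = 0.9248 m
Δh = 0.9248 m = 3.034 ft

Δh ≈ 3.03 ft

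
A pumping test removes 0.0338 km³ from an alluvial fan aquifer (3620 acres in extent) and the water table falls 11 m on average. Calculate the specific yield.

Sy ≈ 0.21

A = 3620 acres = 1.465 × 10^7 m²
ΔV = 0.0338 km³ = 3.38 × 10^7 m³
Sy = ΔV / (A × Δh) = 3.38 × 10^7 m³ / (1.465 × 10^7 m² × 11 m) = 0.2097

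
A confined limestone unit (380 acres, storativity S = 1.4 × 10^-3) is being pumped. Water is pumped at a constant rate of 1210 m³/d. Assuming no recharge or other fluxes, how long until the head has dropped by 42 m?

A = 380 acres = 1.538 × 10^6 m²
ΔV = S × A × Δh = 0.0014 × 1.538 × 10^6 × 42 = 90420 m³
t = ΔV / Q = 90420 m³ / 1210 m³/d = 74.73 d

t ≈ 74.7 days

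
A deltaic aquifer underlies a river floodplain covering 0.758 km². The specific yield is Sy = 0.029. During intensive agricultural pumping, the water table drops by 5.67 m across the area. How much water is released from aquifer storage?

A = 0.758 km² = 7.58 × 10^5 m²
ΔV = Sy × A × Δh = 0.029 × 7.58 × 10^5 m² × 5.67 m = 1.246 × 10^5 m³

ΔV ≈ 1.25 × 10^5 m³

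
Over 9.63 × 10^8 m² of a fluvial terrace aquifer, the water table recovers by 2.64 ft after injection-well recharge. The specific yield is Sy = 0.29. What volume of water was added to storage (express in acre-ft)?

Δh = 2.64 ft = 0.8047 m
ΔV = Sy × A × Δh = 0.29 × 9.63 × 10^8 m² × 0.8047 m = 2.247 × 10^8 m³
ΔV = 2.247 × 10^8 m³ = 1.822 × 10^5 acre-ft

ΔV ≈ 1.82 × 10^5 acre-ft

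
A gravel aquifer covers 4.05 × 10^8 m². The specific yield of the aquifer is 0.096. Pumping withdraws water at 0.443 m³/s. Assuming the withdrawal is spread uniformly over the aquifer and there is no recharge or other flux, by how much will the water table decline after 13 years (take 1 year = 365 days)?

Q = 0.443 m³/s = 38280 m³/d
t = 13 years = 4745 d
ΔV = Q × t = 38280 m³/d × 4745 d = 1.816 × 10^8 m³
Δh = ΔV / (Sy × A) = 1.816 × 10^8 / (0.096 × 4.05 × 10^8) = 4.671 m

Δh ≈ 4.67 m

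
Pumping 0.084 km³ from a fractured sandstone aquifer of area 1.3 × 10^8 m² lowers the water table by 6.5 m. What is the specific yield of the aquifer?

Sy ≈ 0.099

ΔV = 0.084 km³ = 8.4 × 10^7 m³
Sy = ΔV / (A × Δh) = 8.4 × 10^7 m³ / (1.3 × 10^8 m² × 6.5 m) = 0.09941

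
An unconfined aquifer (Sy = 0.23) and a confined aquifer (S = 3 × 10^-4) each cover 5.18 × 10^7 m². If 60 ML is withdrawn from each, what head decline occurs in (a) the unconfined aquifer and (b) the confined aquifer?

ΔV = 60 ML = 60000 m³
Unconfined: Δh_u = ΔV/(Sy·A) = 60000/(0.23 × 5.18 × 10^7) = 0.005036 m
Confined: Δh_c = ΔV/(S·A) = 60000/(3 × 10^-4 × 5.18 × 10^7) = 3.861 m

Δh_u ≈ 0.00504 m; Δh_c ≈ 3.86 m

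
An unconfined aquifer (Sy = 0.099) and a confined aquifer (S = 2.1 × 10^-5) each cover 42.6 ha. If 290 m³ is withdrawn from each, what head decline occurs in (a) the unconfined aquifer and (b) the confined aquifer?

A = 42.6 ha = 4.26 × 10^5 m²
Unconfined: Δh_u = ΔV/(Sy·A) = 290/(0.099 × 4.26 × 10^5) = 0.006876 m
Confined: Δh_c = ΔV/(S·A) = 290/(2.1 × 10^-5 × 4.26 × 10^5) = 32.42 m

Δh_u ≈ 0.00688 m; Δh_c ≈ 32.4 m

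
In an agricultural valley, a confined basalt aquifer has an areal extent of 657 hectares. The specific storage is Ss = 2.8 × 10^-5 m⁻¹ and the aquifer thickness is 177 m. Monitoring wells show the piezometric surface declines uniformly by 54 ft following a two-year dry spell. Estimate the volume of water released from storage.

ΔV ≈ 5.36 × 10^5 m³

S = Ss × b = 2.8 × 10^-5 m⁻¹ × 177 m = 4.956 × 10^-3
A = 657 hectares = 6.57 × 10^6 m²
Δh = 54 ft = 16.46 m
ΔV = S × A × Δh = 0.004956 × 6.57 × 10^6 m² × 16.46 m = 5.359 × 10^5 m³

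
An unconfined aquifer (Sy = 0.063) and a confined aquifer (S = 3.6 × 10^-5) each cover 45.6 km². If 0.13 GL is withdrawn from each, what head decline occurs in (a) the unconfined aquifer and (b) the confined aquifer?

A = 45.6 km² = 4.56 × 10^7 m²
ΔV = 0.13 GL = 1.3 × 10^5 m³
Unconfined: Δh_u = ΔV/(Sy·A) = 1.3 × 10^5/(0.063 × 4.56 × 10^7) = 0.04525 m
Confined: Δh_c = ΔV/(S·A) = 1.3 × 10^5/(3.6 × 10^-5 × 4.56 × 10^7) = 79.19 m

Δh_u ≈ 0.0453 m; Δh_c ≈ 79.2 m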